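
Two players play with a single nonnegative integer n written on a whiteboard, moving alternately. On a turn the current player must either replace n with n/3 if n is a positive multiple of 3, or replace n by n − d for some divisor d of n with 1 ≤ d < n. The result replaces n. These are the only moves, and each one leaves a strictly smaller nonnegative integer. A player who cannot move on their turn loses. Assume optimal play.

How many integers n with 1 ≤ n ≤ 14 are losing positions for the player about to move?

6

Work bottom-up. With no move the player to move loses. Otherwise the position is W if at least one move leads to an L position for the opponent, and L if every move leads to a W.
n=0: no move → L
n=1: no move → L
n=2: reaches L-position 1 → W
n=3: reaches L-position 1 → W
n=4: only reaches 2(W), 3(W), all W → L
n=5: reaches L-position 4 → W
n=6: reaches L-position 4 → W
n=7: only reaches 6(W), which is W → L
n=8: reaches L-position 4 → W
n=9: only reaches 3(W), 6(W), 8(W), all W → L
n=10: reaches L-position 9 → W
n=11: only reaches 10(W), which is W → L
n=12: reaches L-position 4 → W
n=13: only reaches 12(W), which is W → L
n=14: reaches L-position 7 → W
L entries with 1 ≤ n ≤ 14 (n=0 is outside the asked range and is not counted): n = 1, 4, 7, 9, 11, 13; that makes 6.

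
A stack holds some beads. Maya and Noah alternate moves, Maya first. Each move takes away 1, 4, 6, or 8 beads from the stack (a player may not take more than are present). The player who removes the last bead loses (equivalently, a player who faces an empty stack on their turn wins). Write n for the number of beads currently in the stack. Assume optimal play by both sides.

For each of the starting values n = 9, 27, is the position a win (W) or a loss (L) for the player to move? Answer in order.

9: W, 27: L

Positions with no move are W. A position that does have a move is losing for the player to move precisely when every available move leads to a winning position for the opponent. Fill in the labels:
n=0: no move; the opponent has just taken the last bead and therefore loses → W
n=1: →0(W) only, which is W, so L
n=2: →1(L), so W
n=3: →2(W) only, which is W, so L
n=4: →3(L), so W
n=5: →1(L), so W
n=6: →5(W), 2(W), 0(W) — all W, so L
n=7: →6(L), so W
n=8: →7(W), 4(W), 2(W), 0(W) — all W, so L
n=9: →8(L), so W
n=10: →6(L), so W
n=11: →3(L), so W
n=12: →8(L), so W
n=13: →12(W), 9(W), 7(W), 5(W) — all W, so L
n=14: →13(L), so W
n=15: →14(W), 11(W), 9(W), 7(W) — all W, so L
n=16: →15(L), so W
n=17: →13(L), so W
n=18: →17(W), 14(W), 12(W), 10(W) — all W, so L
n=19: →18(L), so W
n=20: →19(W), 16(W), 14(W), 12(W) — all W, so L
n=21: →20(L), so W
n=22: →18(L), so W
n=23: →15(L), so W
n=24: →20(L), so W
n=25: →24(W), 21(W), 19(W), 17(W) — all W, so L
n=26: →25(L), so W
n=27: →26(W), 23(W), 21(W), 19(W) — all W, so L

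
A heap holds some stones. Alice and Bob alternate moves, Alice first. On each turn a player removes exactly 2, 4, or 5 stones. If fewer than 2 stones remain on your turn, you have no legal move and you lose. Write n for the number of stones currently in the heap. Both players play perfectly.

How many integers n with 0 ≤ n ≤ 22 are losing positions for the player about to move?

Use the standard recursion: the mover loses at a terminal position; elsewhere, the mover wins exactly when some move hands the opponent an L position.
n=0: no move → L
n=1: no move → L
n=2: reaches L-position 0 → W
n=3: reaches L-position 1 → W
n=4: reaches L-position 0 → W
n=5: reaches L-position 1 → W
n=6: reaches L-position 1 → W
n=7: only reaches 5(W), 3(W), 2(W), all W → L
n=8: only reaches 6(W), 4(W), 3(W), all W → L
n=9: reaches L-position 7 → W
n=10: reaches L-position 8 → W
n=11: reaches L-position 7 → W
n=12: reaches L-position 8 → W
n=13: reaches L-position 8 → W
n=14: only reaches 12(W), 10(W), 9(W), all W → L
n=15: only reaches 13(W), 11(W), 10(W), all W → L
n=16: reaches L-position 14 → W
n=17: reaches L-position 15 → W
n=18: reaches L-position 14 → W
n=19: reaches L-position 15 → W
n=20: reaches L-position 15 → W
n=21: only reaches 19(W), 17(W), 16(W), all W → L
n=22: only reaches 20(W), 18(W), 17(W), all W → L
L entries with 0 ≤ n ≤ 22: n = 0, 1, 7, 8, 14, 15, 21, 22; that makes 8.

8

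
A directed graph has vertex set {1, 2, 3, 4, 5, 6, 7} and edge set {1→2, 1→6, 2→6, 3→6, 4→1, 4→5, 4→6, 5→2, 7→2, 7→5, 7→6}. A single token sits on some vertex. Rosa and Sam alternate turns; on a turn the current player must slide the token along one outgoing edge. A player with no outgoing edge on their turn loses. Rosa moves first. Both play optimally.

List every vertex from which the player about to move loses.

5, 6

Compute win/loss labels from the base case upward. A position with no move is L. Any other position is W if it can reach an L in one move, else L.
Every edge goes from a vertex to one that appears earlier in the order 6, 2, 1, 5, 4, 7, 3, so processing vertices in that order labels each vertex after all of its successors.
6: no outgoing edge → L
2: can move to 6, which is L ⇒ W
1: can move to 6, which is L ⇒ W
5: the only move is to 2(W), a W ⇒ L
4: can move to 5, which is L ⇒ W
7: can move to 5, which is L ⇒ W
3: can move to 6, which is L ⇒ W
The losing starting vertices are exactly the entries labelled L in this table (2 of them).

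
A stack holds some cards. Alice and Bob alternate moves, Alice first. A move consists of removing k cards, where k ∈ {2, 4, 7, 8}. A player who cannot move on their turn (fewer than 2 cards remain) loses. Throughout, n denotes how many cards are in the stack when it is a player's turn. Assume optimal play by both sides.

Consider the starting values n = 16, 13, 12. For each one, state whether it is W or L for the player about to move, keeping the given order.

Label each position W (a win for the player to move) or L (a loss). A position with no legal move is L; any other position is W exactly when some move reaches an L, and L when every move reaches a W.
n=0: no move → L
n=1: no move → L
n=2: reaches L-position 0 → W
n=3: reaches L-position 1 → W
n=4: reaches L-position 0 → W
n=5: reaches L-position 1 → W
n=6: only reaches 4(W), 2(W), all W → L
n=7: reaches L-position 0 → W
n=8: reaches L-position 6 → W
n=9: reaches L-position 1 → W
n=10: reaches L-position 6 → W
n=11: only reaches 9(W), 7(W), 4(W), 3(W), all W → L
n=12: only reaches 10(W), 8(W), 5(W), 4(W), all W → L
n=13: reaches L-position 11 → W
n=14: reaches L-position 12 → W
n=15: reaches L-position 11 → W
n=16: reaches L-position 12 → W

16: W, 13: W, 12: L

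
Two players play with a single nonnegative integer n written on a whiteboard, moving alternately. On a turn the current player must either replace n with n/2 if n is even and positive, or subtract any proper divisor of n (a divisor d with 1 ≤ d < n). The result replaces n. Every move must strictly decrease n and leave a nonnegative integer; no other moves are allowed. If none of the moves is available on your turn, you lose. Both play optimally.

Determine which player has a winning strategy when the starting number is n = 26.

The first player wins.

Label each position W (a win for the player to move) or L (a loss). A position with no legal move is L; any other position is W exactly when some move reaches an L, and L when every move reaches a W.
n=0: no move → L
n=1: no move → L
n=2: →1(L), so W
n=3: →2(W) only, which is W, so L
n=4: →3(L), so W
n=5: →4(W) only, which is W, so L
n=6: →3(L), so W
n=7: →6(W) only, which is W, so L
n=8: →7(L), so W
n=9: →6(W), 8(W) — all W, so L
n=10: →5(L), so W
n=11: →10(W) only, which is W, so L
n=12: →9(L), so W
n=13: →12(W) only, which is W, so L
n=14: →7(L), so W
n=15: →10(W), 12(W), 14(W) — all W, so L
n=16: →15(L), so W
n=17: →16(W) only, which is W, so L
n=18: →9(L), so W
n=19: →18(W) only, which is W, so L
n=20: →15(L), so W
n=21: →14(W), 18(W), 20(W) — all W, so L
n=22: →11(L), so W
n=23: →22(W) only, which is W, so L
n=24: →21(L), so W
n=25: →20(W), 24(W) — all W, so L
n=26: →13(L), so W
The starting position 26 is W: the player to move should move to 13, handing over an L position.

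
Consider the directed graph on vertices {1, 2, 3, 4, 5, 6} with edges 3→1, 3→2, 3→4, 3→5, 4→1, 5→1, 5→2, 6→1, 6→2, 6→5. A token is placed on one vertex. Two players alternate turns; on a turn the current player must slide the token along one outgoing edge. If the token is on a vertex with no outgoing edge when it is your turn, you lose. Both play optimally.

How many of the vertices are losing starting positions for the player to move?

Use the standard recursion: the mover loses at a terminal position; elsewhere, the mover wins exactly when some move hands the opponent an L position.
Every edge goes from a vertex to one that appears earlier in the order 2, 1, 4, 5, 3, 6, so processing vertices in that order labels each vertex after all of its successors.
2: no outgoing edge → L
1: no outgoing edge → L
4: can move to 1, which is L ⇒ W
5: can move to 1, which is L ⇒ W
3: can move to 1, which is L ⇒ W
6: can move to 1, which is L ⇒ W
The L vertices are 1, 2; that is 2 in all.

2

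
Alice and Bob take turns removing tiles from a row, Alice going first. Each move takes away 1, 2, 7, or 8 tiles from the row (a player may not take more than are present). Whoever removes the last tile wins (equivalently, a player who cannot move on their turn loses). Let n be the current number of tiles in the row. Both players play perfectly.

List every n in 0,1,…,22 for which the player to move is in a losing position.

Positions with no move are L. A position that does have a move is losing for the player to move precisely when every available move leads to a winning position for the opponent. Fill in the labels:
n=0: no move → L
n=1: can move to 0, which is L ⇒ W
n=2: can move to 0, which is L ⇒ W
n=3: moves to 2(W), 1(W); every one is W ⇒ L
n=4: can move to 3, which is L ⇒ W
n=5: can move to 3, which is L ⇒ W
n=6: moves to 5(W), 4(W); every one is W ⇒ L
n=7: can move to 6, which is L ⇒ W
n=8: can move to 6, which is L ⇒ W
n=9: moves to 8(W), 7(W), 2(W), 1(W); every one is W ⇒ L
n=10: can move to 9, which is L ⇒ W
n=11: can move to 9, which is L ⇒ W
n=12: moves to 11(W), 10(W), 5(W), 4(W); every one is W ⇒ L
n=13: can move to 12, which is L ⇒ W
n=14: can move to 12, which is L ⇒ W
n=15: moves to 14(W), 13(W), 8(W), 7(W); every one is W ⇒ L
n=16: can move to 15, which is L ⇒ W
n=17: can move to 15, which is L ⇒ W
n=18: moves to 17(W), 16(W), 11(W), 10(W); every one is W ⇒ L
n=19: can move to 18, which is L ⇒ W
n=20: can move to 18, which is L ⇒ W
n=21: moves to 20(W), 19(W), 14(W), 13(W); every one is W ⇒ L
n=22: can move to 21, which is L ⇒ W
The losing starting values of n are exactly the entries labelled L in this table (8 of them).

0, 3, 6, 9, 12, 15, 18, 21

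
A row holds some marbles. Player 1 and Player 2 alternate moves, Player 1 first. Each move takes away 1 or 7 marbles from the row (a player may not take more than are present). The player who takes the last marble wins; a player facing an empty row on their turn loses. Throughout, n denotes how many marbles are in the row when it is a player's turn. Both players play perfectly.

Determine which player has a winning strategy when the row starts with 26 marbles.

Player 2 wins.

Use the standard recursion: the mover loses at a terminal position; elsewhere, the mover wins exactly when some move hands the opponent an L position.
n=0: no move → L
n=1: W (go to 0, an L position)
n=2: L (sole option 1(W) is W)
n=3: W (go to 2, an L position)
n=4: L (sole option 3(W) is W)
n=5: W (go to 4, an L position)
n=6: L (sole option 5(W) is W)
n=7: W (go to 6, an L position)
n=8: L (options 7(W), 1(W) are all W)
n=9: W (go to 8, an L position)
n=10: L (options 9(W), 3(W) are all W)
n=11: W (go to 10, an L position)
n=12: L (options 11(W), 5(W) are all W)
n=13: W (go to 12, an L position)
n=14: L (options 13(W), 7(W) are all W)
n=15: W (go to 14, an L position)
n=16: L (options 15(W), 9(W) are all W)
n=17: W (go to 16, an L position)
n=18: L (options 17(W), 11(W) are all W)
n=19: W (go to 18, an L position)
n=20: L (options 19(W), 13(W) are all W)
n=21: W (go to 20, an L position)
n=22: L (options 21(W), 15(W) are all W)
n=23: W (go to 22, an L position)
n=24: L (options 23(W), 17(W) are all W)
n=25: W (go to 24, an L position)
n=26: L (options 25(W), 19(W) are all W)
Every move from 26 reaches a W position, so the mover loses.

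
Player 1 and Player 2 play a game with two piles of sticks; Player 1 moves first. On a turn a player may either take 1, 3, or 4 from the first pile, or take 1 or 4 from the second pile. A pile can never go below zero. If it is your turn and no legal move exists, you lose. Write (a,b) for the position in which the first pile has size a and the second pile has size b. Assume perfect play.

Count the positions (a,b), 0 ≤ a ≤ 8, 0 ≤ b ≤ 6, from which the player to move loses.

20

Positions with no move are L. A position that does have a move is losing for the player to move precisely when every available move leads to a winning position for the opponent. Fill in the labels:
Every move lowers a or b (never raises either), so fill the grid row by row in increasing a, and left to right within a row: each cell's successors are then already labelled.
      b=0  b=1  b=2  b=3  b=4  b=5  b=6
a=0:    L    W    L    W    W    L    W
a=1:    W    L    W    L    W    W    L
a=2:    L    W    L    W    W    L    W
a=3:    W    L    W    L    W    W    L
a=4:    W    W    W    W    L    W    W
a=5:    W    W    W    W    W    W    W
a=6:    W    W    W    W    L    W    W
a=7:    L    W    L    W    W    L    W
a=8:    W    L    W    L    W    W    L
Cells with no legal move (terminal, hence L): (0,0).
The remaining L cells, each justified by listing all of its moves:
(0,2): the only move is to (0,1)(W), a W ⇒ L
(0,5): moves to (0,4)(W), (0,1)(W); every one is W ⇒ L
(1,1): moves to (0,1)(W), (1,0)(W); every one is W ⇒ L
(1,3): moves to (0,3)(W), (1,2)(W); every one is W ⇒ L
(1,6): moves to (0,6)(W), (1,5)(W), (1,2)(W); every one is W ⇒ L
(2,0): the only move is to (1,0)(W), a W ⇒ L
(2,2): moves to (1,2)(W), (2,1)(W); every one is W ⇒ L
(2,5): moves to (1,5)(W), (2,4)(W), (2,1)(W); every one is W ⇒ L
(3,1): moves to (2,1)(W), (0,1)(W), (3,0)(W); every one is W ⇒ L
(3,3): moves to (2,3)(W), (0,3)(W), (3,2)(W); every one is W ⇒ L
(3,6): moves to (2,6)(W), (0,6)(W), (3,5)(W), (3,2)(W); every one is W ⇒ L
(4,4): moves to (3,4)(W), (1,4)(W), (0,4)(W), (4,3)(W), (4,0)(W); every one is W ⇒ L
(6,4): moves to (5,4)(W), (3,4)(W), (2,4)(W), (6,3)(W), (6,0)(W); every one is W ⇒ L
(7,0): moves to (6,0)(W), (4,0)(W), (3,0)(W); every one is W ⇒ L
(7,2): moves to (6,2)(W), (4,2)(W), (3,2)(W), (7,1)(W); every one is W ⇒ L
(7,5): moves to (6,5)(W), (4,5)(W), (3,5)(W), (7,4)(W), (7,1)(W); every one is W ⇒ L
(8,1): moves to (7,1)(W), (5,1)(W), (4,1)(W), (8,0)(W); every one is W ⇒ L
(8,3): moves to (7,3)(W), (5,3)(W), (4,3)(W), (8,2)(W); every one is W ⇒ L
(8,6): moves to (7,6)(W), (5,6)(W), (4,6)(W), (8,5)(W), (8,2)(W); every one is W ⇒ L
Every other cell has at least one move into one of the L cells above, so it is W.
L cells per row: a=0: 3, a=1: 3, a=2: 3, a=3: 3, a=4: 1, a=5: 0, a=6: 1, a=7: 3, a=8: 3; total 20.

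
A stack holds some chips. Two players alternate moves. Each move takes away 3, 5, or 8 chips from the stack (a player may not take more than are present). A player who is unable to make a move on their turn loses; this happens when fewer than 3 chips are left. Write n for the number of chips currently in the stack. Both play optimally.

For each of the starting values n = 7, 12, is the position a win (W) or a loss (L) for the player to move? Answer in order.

7: W, 12: L

Positions with no move are L. A position that does have a move is losing for the player to move precisely when every available move leads to a winning position for the opponent. Fill in the labels:
n=0: no move → L
n=1: no move → L
n=2: no move → L
n=3: can move to 0, which is L ⇒ W
n=4: can move to 1, which is L ⇒ W
n=5: can move to 2, which is L ⇒ W
n=6: can move to 1, which is L ⇒ W
n=7: can move to 2, which is L ⇒ W
n=8: can move to 0, which is L ⇒ W
n=9: can move to 1, which is L ⇒ W
n=10: can move to 2, which is L ⇒ W
n=11: moves to 8(W), 6(W), 3(W); every one is W ⇒ L
n=12: moves to 9(W), 7(W), 4(W); every one is W ⇒ L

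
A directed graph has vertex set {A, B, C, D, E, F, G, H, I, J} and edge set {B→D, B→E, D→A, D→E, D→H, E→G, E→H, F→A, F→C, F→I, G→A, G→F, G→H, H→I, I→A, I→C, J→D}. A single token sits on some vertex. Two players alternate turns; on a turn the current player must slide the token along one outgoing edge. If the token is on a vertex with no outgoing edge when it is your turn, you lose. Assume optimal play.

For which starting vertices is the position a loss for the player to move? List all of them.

Label each position W (a win for the player to move) or L (a loss). A position with no legal move is L; any other position is W exactly when some move reaches an L, and L when every move reaches a W.
Every edge goes from a vertex to one that appears earlier in the order A, C, I, F, H, G, E, D, B, J, so processing vertices in that order labels each vertex after all of its successors.
A: no outgoing edge → L
C: no outgoing edge → L
I: reaches L-position C → W
F: reaches L-position C → W
H: only reaches I(W), which is W → L
G: reaches L-position H → W
E: reaches L-position H → W
D: reaches L-position H → W
B: only reaches D(W), E(W), all W → L
J: only reaches D(W), which is W → L
Reading off the rows marked L gives the requested list; there are 5 such vertices.

A, B, C, H, J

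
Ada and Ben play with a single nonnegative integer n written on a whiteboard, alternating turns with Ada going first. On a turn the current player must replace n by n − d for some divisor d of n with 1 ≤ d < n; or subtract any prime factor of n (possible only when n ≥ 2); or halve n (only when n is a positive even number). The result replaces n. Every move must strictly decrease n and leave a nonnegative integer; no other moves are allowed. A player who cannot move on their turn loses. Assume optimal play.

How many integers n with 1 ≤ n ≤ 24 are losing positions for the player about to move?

Use the standard recursion: the mover loses at a terminal position; elsewhere, the mover wins exactly when some move hands the opponent an L position.
n=0: no move → L
n=1: no move → L
n=2: reaches L-position 0 → W
n=3: reaches L-position 0 → W
n=4: only reaches 2(W), 3(W), all W → L
n=5: reaches L-position 0 → W
n=6: reaches L-position 4 → W
n=7: reaches L-position 0 → W
n=8: reaches L-position 4 → W
n=9: only reaches 6(W), 8(W), all W → L
n=10: reaches L-position 9 → W
n=11: reaches L-position 0 → W
n=12: reaches L-position 9 → W
n=13: reaches L-position 0 → W
n=14: only reaches 7(W), 12(W), 13(W), all W → L
n=15: reaches L-position 14 → W
n=16: reaches L-position 14 → W
n=17: reaches L-position 0 → W
n=18: reaches L-position 9 → W
n=19: reaches L-position 0 → W
n=20: only reaches 10(W), 15(W), 16(W), 18(W), 19(W), all W → L
n=21: reaches L-position 14 → W
n=22: reaches L-position 20 → W
n=23: reaches L-position 0 → W
n=24: reaches L-position 20 → W
L entries with 1 ≤ n ≤ 24 (n=0 is outside the asked range and is not counted): n = 1, 4, 9, 14, 20; that makes 5.

5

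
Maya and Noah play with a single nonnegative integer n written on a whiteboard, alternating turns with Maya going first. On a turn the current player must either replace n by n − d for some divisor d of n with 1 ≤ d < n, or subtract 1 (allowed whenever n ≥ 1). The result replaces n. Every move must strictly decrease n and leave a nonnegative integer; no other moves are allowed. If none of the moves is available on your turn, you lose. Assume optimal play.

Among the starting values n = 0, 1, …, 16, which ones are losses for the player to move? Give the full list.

Label each position W (a win for the player to move) or L (a loss). A position with no legal move is L; any other position is W exactly when some move reaches an L, and L when every move reaches a W.
n=0: no move → L
n=1: →0(L), so W
n=2: →1(W) only, which is W, so L
n=3: →2(L), so W
n=4: →2(L), so W
n=5: →4(W) only, which is W, so L
n=6: →5(L), so W
n=7: →6(W) only, which is W, so L
n=8: →7(L), so W
n=9: →6(W), 8(W) — all W, so L
n=10: →5(L), so W
n=11: →10(W) only, which is W, so L
n=12: →9(L), so W
n=13: →12(W) only, which is W, so L
n=14: →7(L), so W
n=15: →10(W), 12(W), 14(W) — all W, so L
n=16: →15(L), so W
Reading off the rows marked L gives the requested list; there are 8 such values of n.

0, 2, 5, 7, 9, 11, 13, 15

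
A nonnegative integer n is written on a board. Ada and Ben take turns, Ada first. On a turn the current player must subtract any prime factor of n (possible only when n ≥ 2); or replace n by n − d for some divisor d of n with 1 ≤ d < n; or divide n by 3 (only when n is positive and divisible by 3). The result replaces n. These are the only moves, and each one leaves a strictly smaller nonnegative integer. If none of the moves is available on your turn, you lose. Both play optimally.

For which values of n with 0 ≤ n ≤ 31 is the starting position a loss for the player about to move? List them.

0, 1, 4, 9, 14, 20, 26

Positions with no move are L. A position that does have a move is losing for the player to move precisely when every available move leads to a winning position for the opponent. Fill in the labels:
n=0: no move → L
n=1: no move → L
n=2: reaches L-position 0 → W
n=3: reaches L-position 0 → W
n=4: only reaches 2(W), 3(W), all W → L
n=5: reaches L-position 0 → W
n=6: reaches L-position 4 → W
n=7: reaches L-position 0 → W
n=8: reaches L-position 4 → W
n=9: only reaches 3(W), 6(W), 8(W), all W → L
n=10: reaches L-position 9 → W
n=11: reaches L-position 0 → W
n=12: reaches L-position 4 → W
n=13: reaches L-position 0 → W
n=14: only reaches 7(W), 12(W), 13(W), all W → L
n=15: reaches L-position 14 → W
n=16: reaches L-position 14 → W
n=17: reaches L-position 0 → W
n=18: reaches L-position 9 → W
n=19: reaches L-position 0 → W
n=20: only reaches 10(W), 15(W), 16(W), 18(W), 19(W), all W → L
n=21: reaches L-position 14 → W
n=22: reaches L-position 20 → W
n=23: reaches L-position 0 → W
n=24: reaches L-position 20 → W
n=25: reaches L-position 20 → W
n=26: only reaches 13(W), 24(W), 25(W), all W → L
n=27: reaches L-position 9 → W
n=28: reaches L-position 14 → W
n=29: reaches L-position 0 → W
n=30: reaches L-position 20 → W
n=31: reaches L-position 0 → W
Reading off the rows marked L gives the requested list; there are 7 such values of n.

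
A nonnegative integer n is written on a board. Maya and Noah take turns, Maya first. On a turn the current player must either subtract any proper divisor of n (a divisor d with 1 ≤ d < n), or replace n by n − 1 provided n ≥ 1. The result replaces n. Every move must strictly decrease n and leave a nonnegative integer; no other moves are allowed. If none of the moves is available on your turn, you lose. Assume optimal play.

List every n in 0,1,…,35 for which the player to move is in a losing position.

Classify positions by backward induction: terminal positions (no move available) are L. From any other position, the mover wins iff some move reaches an L.
n=0: no move → L
n=1: reaches L-position 0 → W
n=2: only reaches 1(W), which is W → L
n=3: reaches L-position 2 → W
n=4: reaches L-position 2 → W
n=5: only reaches 4(W), which is W → L
n=6: reaches L-position 5 → W
n=7: only reaches 6(W), which is W → L
n=8: reaches L-position 7 → W
n=9: only reaches 6(W), 8(W), all W → L
n=10: reaches L-position 5 → W
n=11: only reaches 10(W), which is W → L
n=12: reaches L-position 9 → W
n=13: only reaches 12(W), which is W → L
n=14: reaches L-position 7 → W
n=15: only reaches 10(W), 12(W), 14(W), all W → L
n=16: reaches L-position 15 → W
n=17: only reaches 16(W), which is W → L
n=18: reaches L-position 9 → W
n=19: only reaches 18(W), which is W → L
n=20: reaches L-position 15 → W
n=21: only reaches 14(W), 18(W), 20(W), all W → L
n=22: reaches L-position 11 → W
n=23: only reaches 22(W), which is W → L
n=24: reaches L-position 21 → W
n=25: only reaches 20(W), 24(W), all W → L
n=26: reaches L-position 13 → W
n=27: only reaches 18(W), 24(W), 26(W), all W → L
n=28: reaches L-position 21 → W
n=29: only reaches 28(W), which is W → L
n=30: reaches L-position 15 → W
n=31: only reaches 30(W), which is W → L
n=32: reaches L-position 31 → W
n=33: only reaches 22(W), 30(W), 32(W), all W → L
n=34: reaches L-position 17 → W
n=35: only reaches 28(W), 30(W), 34(W), all W → L
Reading off the rows marked L gives the requested list; there are 18 such values of n.

0, 2, 5, 7, 9, 11, 13, 15, 17, 19, 21, 23, 25, 27, 29, 31, 33, 35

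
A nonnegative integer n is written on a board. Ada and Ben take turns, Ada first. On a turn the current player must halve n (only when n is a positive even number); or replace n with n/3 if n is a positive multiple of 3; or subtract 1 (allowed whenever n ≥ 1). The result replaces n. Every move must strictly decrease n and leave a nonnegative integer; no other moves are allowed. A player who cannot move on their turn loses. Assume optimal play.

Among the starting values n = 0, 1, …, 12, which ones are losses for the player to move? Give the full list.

Use the standard recursion: the mover loses at a terminal position; elsewhere, the mover wins exactly when some move hands the opponent an L position.
n=0: no move → L
n=1: →0(L), so W
n=2: →1(W) only, which is W, so L
n=3: →2(L), so W
n=4: →2(L), so W
n=5: →4(W) only, which is W, so L
n=6: →2(L), so W
n=7: →6(W) only, which is W, so L
n=8: →7(L), so W
n=9: →3(W), 8(W) — all W, so L
n=10: →5(L), so W
n=11: →10(W) only, which is W, so L
n=12: →11(L), so W
The losing starting values of n are exactly the entries labelled L in this table (6 of them).

0, 2, 5, 7, 9, 11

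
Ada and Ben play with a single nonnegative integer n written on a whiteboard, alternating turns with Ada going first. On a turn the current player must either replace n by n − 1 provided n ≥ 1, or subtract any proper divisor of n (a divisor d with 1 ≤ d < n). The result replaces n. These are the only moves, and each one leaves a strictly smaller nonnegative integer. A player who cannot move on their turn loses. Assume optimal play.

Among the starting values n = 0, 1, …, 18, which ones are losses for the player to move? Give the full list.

Label each position W (a win for the player to move) or L (a loss). A position with no legal move is L; any other position is W exactly when some move reaches an L, and L when every move reaches a W.
n=0: no move → L
n=1: →0(L), so W
n=2: →1(W) only, which is W, so L
n=3: →2(L), so W
n=4: →2(L), so W
n=5: →4(W) only, which is W, so L
n=6: →5(L), so W
n=7: →6(W) only, which is W, so L
n=8: →7(L), so W
n=9: →6(W), 8(W) — all W, so L
n=10: →5(L), so W
n=11: →10(W) only, which is W, so L
n=12: →9(L), so W
n=13: →12(W) only, which is W, so L
n=14: →7(L), so W
n=15: →10(W), 12(W), 14(W) — all W, so L
n=16: →15(L), so W
n=17: →16(W) only, which is W, so L
n=18: →9(L), so W
The losing starting values of n are exactly the entries labelled L in this table (9 of them).

0, 2, 5, 7, 9, 11, 13, 15, 17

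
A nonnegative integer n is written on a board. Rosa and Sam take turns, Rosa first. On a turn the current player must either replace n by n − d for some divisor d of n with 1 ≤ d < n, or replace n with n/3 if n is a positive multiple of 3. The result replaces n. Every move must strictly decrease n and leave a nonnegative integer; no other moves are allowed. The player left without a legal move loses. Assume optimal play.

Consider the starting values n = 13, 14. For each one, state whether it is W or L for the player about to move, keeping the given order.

13: L, 14: W

Compute win/loss labels from the base case upward. A position with no move is L. Any other position is W if it can reach an L in one move, else L.
n=0: no move → L
n=1: no move → L
n=2: W (go to 1, an L position)
n=3: W (go to 1, an L position)
n=4: L (options 2(W), 3(W) are all W)
n=5: W (go to 4, an L position)
n=6: W (go to 4, an L position)
n=7: L (sole option 6(W) is W)
n=8: W (go to 4, an L position)
n=9: L (options 3(W), 6(W), 8(W) are all W)
n=10: W (go to 9, an L position)
n=11: L (sole option 10(W) is W)
n=12: W (go to 4, an L position)
n=13: L (sole option 12(W) is W)
n=14: W (go to 7, an L position)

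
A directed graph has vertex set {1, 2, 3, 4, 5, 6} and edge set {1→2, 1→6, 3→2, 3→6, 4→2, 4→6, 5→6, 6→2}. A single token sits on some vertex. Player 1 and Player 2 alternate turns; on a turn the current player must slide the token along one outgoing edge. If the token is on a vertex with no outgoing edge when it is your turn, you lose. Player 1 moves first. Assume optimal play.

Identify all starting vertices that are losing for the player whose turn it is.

Positions with no move are L. A position that does have a move is losing for the player to move precisely when every available move leads to a winning position for the opponent. Fill in the labels:
Every edge goes from a vertex to one that appears earlier in the order 2, 6, 5, 4, 3, 1, so processing vertices in that order labels each vertex after all of its successors.
2: no outgoing edge → L
6: →2(L), so W
5: →6(W) only, which is W, so L
4: →2(L), so W
3: →2(L), so W
1: →2(L), so W
The losing starting vertices are exactly the entries labelled L in this table (2 of them).

2, 5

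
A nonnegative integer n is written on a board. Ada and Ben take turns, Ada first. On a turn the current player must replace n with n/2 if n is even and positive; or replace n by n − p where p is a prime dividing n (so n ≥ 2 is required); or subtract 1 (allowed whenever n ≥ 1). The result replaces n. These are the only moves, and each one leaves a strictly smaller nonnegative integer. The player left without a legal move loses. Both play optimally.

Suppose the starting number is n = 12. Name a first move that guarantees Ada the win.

Compute win/loss labels from the base case upward. A position with no move is L. Any other position is W if it can reach an L in one move, else L.
n=0: no move → L
n=1: reaches L-position 0 → W
n=2: reaches L-position 0 → W
n=3: reaches L-position 0 → W
n=4: only reaches 2(W), 3(W), all W → L
n=5: reaches L-position 0 → W
n=6: reaches L-position 4 → W
n=7: reaches L-position 0 → W
n=8: reaches L-position 4 → W
n=9: only reaches 6(W), 8(W), all W → L
n=10: reaches L-position 9 → W
n=11: reaches L-position 0 → W
n=12: reaches L-position 9 → W
From 12, the L positions reachable in one move are: 9.

Move to 9.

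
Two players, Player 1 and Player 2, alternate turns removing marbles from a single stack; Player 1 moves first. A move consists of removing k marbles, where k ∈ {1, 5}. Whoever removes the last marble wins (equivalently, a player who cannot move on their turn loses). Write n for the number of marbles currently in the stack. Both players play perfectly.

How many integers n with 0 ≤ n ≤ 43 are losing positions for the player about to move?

22

Work bottom-up. With no move the player to move loses. Otherwise the position is W if at least one move leads to an L position for the opponent, and L if every move leads to a W.
n=0: no move → L
n=1: reaches L-position 0 → W
n=2: only reaches 1(W), which is W → L
n=3: reaches L-position 2 → W
n=4: only reaches 3(W), which is W → L
n=5: reaches L-position 4 → W
n=6: only reaches 5(W), 1(W), all W → L
n=7: reaches L-position 6 → W
n=8: only reaches 7(W), 3(W), all W → L
n=9: reaches L-position 8 → W
n=10: only reaches 9(W), 5(W), all W → L
n=11: reaches L-position 10 → W
n=12: only reaches 11(W), 7(W), all W → L
n=13: reaches L-position 12 → W
n=14: only reaches 13(W), 9(W), all W → L
n=15: reaches L-position 14 → W
n=16: only reaches 15(W), 11(W), all W → L
n=17: reaches L-position 16 → W
n=18: only reaches 17(W), 13(W), all W → L
n=19: reaches L-position 18 → W
n=20: only reaches 19(W), 15(W), all W → L
n=21: reaches L-position 20 → W
n=22: only reaches 21(W), 17(W), all W → L
n=23: reaches L-position 22 → W
n=24: only reaches 23(W), 19(W), all W → L
n=25: reaches L-position 24 → W
n=26: only reaches 25(W), 21(W), all W → L
n=27: reaches L-position 26 → W
n=28: only reaches 27(W), 23(W), all W → L
n=29: reaches L-position 28 → W
n=30: only reaches 29(W), 25(W), all W → L
n=31: reaches L-position 30 → W
n=32: only reaches 31(W), 27(W), all W → L
n=33: reaches L-position 32 → W
n=34: only reaches 33(W), 29(W), all W → L
n=35: reaches L-position 34 → W
n=36: only reaches 35(W), 31(W), all W → L
n=37: reaches L-position 36 → W
n=38: only reaches 37(W), 33(W), all W → L
n=39: reaches L-position 38 → W
n=40: only reaches 39(W), 35(W), all W → L
n=41: reaches L-position 40 → W
n=42: only reaches 41(W), 37(W), all W → L
n=43: reaches L-position 42 → W
L entries with 0 ≤ n ≤ 43: n = 0, 2, 4, 6, 8, 10, 12, 14, 16, 18, 20, 22, 24, 26, 28, 30, 32, 34, 36, 38, 40, 42; that makes 22.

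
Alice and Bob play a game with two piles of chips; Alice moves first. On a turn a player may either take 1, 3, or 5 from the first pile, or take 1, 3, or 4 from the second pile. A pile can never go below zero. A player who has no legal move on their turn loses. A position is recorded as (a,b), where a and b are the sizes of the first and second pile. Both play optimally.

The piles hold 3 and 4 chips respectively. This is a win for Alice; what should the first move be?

Build the W/L table. Terminal = L. A non-terminal position is W if it has a move to some L; otherwise it is L.
No move ever increases a pile, so every position that can arise here has a ≤ 3 and b ≤ 4; it is enough to label the cells with 0 ≤ a ≤ 3 and 0 ≤ b ≤ 4.
Every move lowers a or b (never raises either), so fill the grid row by row in increasing a, and left to right within a row: each cell's successors are then already labelled.
      b=0  b=1  b=2  b=3  b=4
a=0:    L    W    L    W    W
a=1:    W    L    W    L    W
a=2:    L    W    L    W    W
a=3:    W    L    W    L    W
Cells with no legal move (terminal, hence L): (0,0).
The remaining L cells, each justified by listing all of its moves:
(0,2): →(0,1)(W) only, which is W, so L
(1,1): →(0,1)(W), (1,0)(W) — all W, so L
(1,3): →(0,3)(W), (1,2)(W), (1,0)(W) — all W, so L
(2,0): →(1,0)(W) only, which is W, so L
(2,2): →(1,2)(W), (2,1)(W) — all W, so L
(3,1): →(2,1)(W), (0,1)(W), (3,0)(W) — all W, so L
(3,3): →(2,3)(W), (0,3)(W), (3,2)(W), (3,0)(W) — all W, so L
Every other cell has at least one move into one of the L cells above, so it is W.
From (3,4), the L positions reachable in one move are: (3,3), (3,1). Any move reaching one of these is winning.

Move to (3,3).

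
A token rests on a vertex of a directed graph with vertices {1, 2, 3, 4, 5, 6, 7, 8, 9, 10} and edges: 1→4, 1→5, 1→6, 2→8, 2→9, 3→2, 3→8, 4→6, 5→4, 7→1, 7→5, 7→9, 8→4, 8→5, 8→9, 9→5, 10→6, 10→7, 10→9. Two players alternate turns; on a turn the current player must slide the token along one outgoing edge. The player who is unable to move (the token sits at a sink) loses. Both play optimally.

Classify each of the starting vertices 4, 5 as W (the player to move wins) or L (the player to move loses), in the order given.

Build the W/L table. Terminal = L. A non-terminal position is W if it has a move to some L; otherwise it is L.
Every edge goes from a vertex to one that appears earlier in the order 6, 4, 5, 1, 9, 7, 8, 2, 3, 10, so processing vertices in that order labels each vertex after all of its successors.
6: no outgoing edge → L
4: reaches L-position 6 → W
5: only reaches 4(W), which is W → L
1: reaches L-position 5 → W
9: reaches L-position 5 → W
7: reaches L-position 5 → W
8: reaches L-position 5 → W
2: only reaches 8(W), 9(W), all W → L
3: reaches L-position 2 → W
10: reaches L-position 6 → W

4: W, 5: L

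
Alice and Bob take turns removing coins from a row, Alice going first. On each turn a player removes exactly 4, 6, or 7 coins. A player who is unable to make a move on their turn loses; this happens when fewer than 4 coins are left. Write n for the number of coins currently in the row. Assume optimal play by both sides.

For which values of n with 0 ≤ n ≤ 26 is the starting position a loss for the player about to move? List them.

0, 1, 2, 3, 11, 12, 13, 14, 22, 23, 24, 25

Label each position W (a win for the player to move) or L (a loss). A position with no legal move is L; any other position is W exactly when some move reaches an L, and L when every move reaches a W.
n=0: no move → L
n=1: no move → L
n=2: no move → L
n=3: no move → L
n=4: →0(L), so W
n=5: →1(L), so W
n=6: →2(L), so W
n=7: →3(L), so W
n=8: →2(L), so W
n=9: →3(L), so W
n=10: →3(L), so W
n=11: →7(W), 5(W), 4(W) — all W, so L
n=12: →8(W), 6(W), 5(W) — all W, so L
n=13: →9(W), 7(W), 6(W) — all W, so L
n=14: →10(W), 8(W), 7(W) — all W, so L
n=15: →11(L), so W
n=16: →12(L), so W
n=17: →13(L), so W
n=18: →14(L), so W
n=19: →13(L), so W
n=20: →14(L), so W
n=21: →14(L), so W
n=22: →18(W), 16(W), 15(W) — all W, so L
n=23: →19(W), 17(W), 16(W) — all W, so L
n=24: →20(W), 18(W), 17(W) — all W, so L
n=25: →21(W), 19(W), 18(W) — all W, so L
n=26: →22(L), so W
The losing starting values of n are exactly the entries labelled L in this table (12 of them).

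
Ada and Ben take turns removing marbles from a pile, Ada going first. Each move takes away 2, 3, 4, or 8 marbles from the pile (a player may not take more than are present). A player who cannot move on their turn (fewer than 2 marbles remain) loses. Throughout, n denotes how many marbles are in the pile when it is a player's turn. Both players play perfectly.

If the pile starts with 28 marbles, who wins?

Use the standard recursion: the mover loses at a terminal position; elsewhere, the mover wins exactly when some move hands the opponent an L position.
n=0: no move → L
n=1: no move → L
n=2: →0(L), so W
n=3: →1(L), so W
n=4: →1(L), so W
n=5: →1(L), so W
n=6: →4(W), 3(W), 2(W) — all W, so L
n=7: →5(W), 4(W), 3(W) — all W, so L
n=8: →6(L), so W
n=9: →7(L), so W
n=10: →7(L), so W
n=11: →7(L), so W
n=12: →10(W), 9(W), 8(W), 4(W) — all W, so L
n=13: →11(W), 10(W), 9(W), 5(W) — all W, so L
n=14: →12(L), so W
n=15: →13(L), so W
n=16: →13(L), so W
n=17: →13(L), so W
n=18: →16(W), 15(W), 14(W), 10(W) — all W, so L
n=19: →17(W), 16(W), 15(W), 11(W) — all W, so L
n=20: →18(L), so W
n=21: →19(L), so W
n=22: →19(L), so W
n=23: →19(L), so W
n=24: →22(W), 21(W), 20(W), 16(W) — all W, so L
n=25: →23(W), 22(W), 21(W), 17(W) — all W, so L
n=26: →24(L), so W
n=27: →25(L), so W
n=28: →25(L), so W
From 28 Ada can remove 3, leaving 25, reaching an L position.

Ada wins.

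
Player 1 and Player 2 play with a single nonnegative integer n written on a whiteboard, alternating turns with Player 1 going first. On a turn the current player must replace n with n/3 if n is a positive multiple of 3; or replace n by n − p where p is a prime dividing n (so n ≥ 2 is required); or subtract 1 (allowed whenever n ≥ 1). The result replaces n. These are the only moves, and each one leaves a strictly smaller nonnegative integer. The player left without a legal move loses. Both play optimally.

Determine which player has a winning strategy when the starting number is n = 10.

Player 1 wins.

Compute win/loss labels from the base case upward. A position with no move is L. Any other position is W if it can reach an L in one move, else L.
n=0: no move → L
n=1: W (go to 0, an L position)
n=2: W (go to 0, an L position)
n=3: W (go to 0, an L position)
n=4: L (options 2(W), 3(W) are all W)
n=5: W (go to 0, an L position)
n=6: W (go to 4, an L position)
n=7: W (go to 0, an L position)
n=8: L (options 6(W), 7(W) are all W)
n=9: W (go to 8, an L position)
n=10: W (go to 8, an L position)
The starting position 10 is W: Player 1 should move to 8, handing over an L position.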